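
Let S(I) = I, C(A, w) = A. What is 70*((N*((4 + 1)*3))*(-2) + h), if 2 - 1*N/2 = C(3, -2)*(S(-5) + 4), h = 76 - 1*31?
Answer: -17850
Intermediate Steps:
h = 45 (h = 76 - 31 = 45)
N = 10 (N = 4 - 6*(-5 + 4) = 4 - 6*(-1) = 4 - 2*(-3) = 4 + 6 = 10)
70*((N*((4 + 1)*3))*(-2) + h) = 70*((10*((4 + 1)*3))*(-2) + 45) = 70*((10*(5*3))*(-2) + 45) = 70*((10*15)*(-2) + 45) = 70*(150*(-2) + 45) = 70*(-300 + 45) = 70*(-255) = -17850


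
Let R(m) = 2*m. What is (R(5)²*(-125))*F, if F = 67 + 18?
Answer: -1062500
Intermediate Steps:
F = 85
(R(5)²*(-125))*F = ((2*5)²*(-125))*85 = (10²*(-125))*85 = (100*(-125))*85 = -12500*85 = -1062500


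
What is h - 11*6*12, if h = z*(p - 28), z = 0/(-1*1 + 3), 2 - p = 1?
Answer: -792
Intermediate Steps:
p = 1 (p = 2 - 1*1 = 2 - 1 = 1)
z = 0 (z = 0/(-1 + 3) = 0/2 = 0*(½) = 0)
h = 0 (h = 0*(1 - 28) = 0*(-27) = 0)
h - 11*6*12 = 0 - 11*6*12 = 0 - 66*12 = 0 - 792 = -792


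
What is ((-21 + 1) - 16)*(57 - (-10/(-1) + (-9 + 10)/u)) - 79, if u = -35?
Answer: -62021/35 ≈ -1772.0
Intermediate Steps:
((-21 + 1) - 16)*(57 - (-10/(-1) + (-9 + 10)/u)) - 79 = ((-21 + 1) - 16)*(57 - (-10/(-1) + (-9 + 10)/(-35))) - 79 = (-20 - 16)*(57 - (-10*(-1) + 1*(-1/35))) - 79 = -36*(57 - (10 - 1/35)) - 79 = -36*(57 - 1*349/35) - 79 = -36*(57 - 349/35) - 79 = -36*1646/35 - 79 = -59256/35 - 79 = -62021/35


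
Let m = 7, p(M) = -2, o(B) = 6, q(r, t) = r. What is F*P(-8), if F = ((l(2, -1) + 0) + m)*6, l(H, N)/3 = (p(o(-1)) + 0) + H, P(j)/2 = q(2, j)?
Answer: 168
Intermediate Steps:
P(j) = 4 (P(j) = 2*2 = 4)
l(H, N) = -6 + 3*H (l(H, N) = 3*((-2 + 0) + H) = 3*(-2 + H) = -6 + 3*H)
F = 42 (F = (((-6 + 3*2) + 0) + 7)*6 = (((-6 + 6) + 0) + 7)*6 = ((0 + 0) + 7)*6 = (0 + 7)*6 = 7*6 = 42)
F*P(-8) = 42*4 = 168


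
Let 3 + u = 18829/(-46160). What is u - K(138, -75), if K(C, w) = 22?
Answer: -1172829/46160 ≈ -25.408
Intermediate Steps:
u = -157309/46160 (u = -3 + 18829/(-46160) = -3 + 18829*(-1/46160) = -3 - 18829/46160 = -157309/46160 ≈ -3.4079)
u - K(138, -75) = -157309/46160 - 1*22 = -157309/46160 - 22 = -1172829/46160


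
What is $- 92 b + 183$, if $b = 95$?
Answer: $-8557$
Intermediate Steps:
$- 92 b + 183 = \left(-92\right) 95 + 183 = -8740 + 183 = -8557$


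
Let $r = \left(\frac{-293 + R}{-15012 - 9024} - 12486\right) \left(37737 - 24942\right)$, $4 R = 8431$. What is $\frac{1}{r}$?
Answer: $- \frac{32048}{5119967201395} \approx -6.2594 \cdot 10^{-9}$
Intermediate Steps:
$R = \frac{8431}{4}$ ($R = \frac{1}{4} \cdot 8431 = \frac{8431}{4} \approx 2107.8$)
$r = - \frac{5119967201395}{32048}$ ($r = \left(\frac{-293 + \frac{8431}{4}}{-15012 - 9024} - 12486\right) \left(37737 - 24942\right) = \left(\frac{7259}{4 \left(-24036\right)} - 12486\right) 12795 = \left(\frac{7259}{4} \left(- \frac{1}{24036}\right) - 12486\right) 12795 = \left(- \frac{7259}{96144} - 12486\right) 12795 = \left(- \frac{1200461243}{96144}\right) 12795 = - \frac{5119967201395}{32048} \approx -1.5976 \cdot 10^{8}$)
$\frac{1}{r} = \frac{1}{- \frac{5119967201395}{32048}} = - \frac{32048}{5119967201395}$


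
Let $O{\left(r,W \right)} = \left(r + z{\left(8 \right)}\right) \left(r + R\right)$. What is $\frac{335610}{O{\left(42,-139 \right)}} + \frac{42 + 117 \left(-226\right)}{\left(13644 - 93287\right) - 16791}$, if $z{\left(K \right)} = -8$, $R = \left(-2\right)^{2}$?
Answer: $\frac{8101376085}{37705694} \approx 214.86$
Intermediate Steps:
$R = 4$
$O{\left(r,W \right)} = \left(-8 + r\right) \left(4 + r\right)$ ($O{\left(r,W \right)} = \left(r - 8\right) \left(r + 4\right) = \left(-8 + r\right) \left(4 + r\right)$)
$\frac{335610}{O{\left(42,-139 \right)}} + \frac{42 + 117 \left(-226\right)}{\left(13644 - 93287\right) - 16791} = \frac{335610}{-32 + 42^{2} - 168} + \frac{42 + 117 \left(-226\right)}{\left(13644 - 93287\right) - 16791} = \frac{335610}{-32 + 1764 - 168} + \frac{42 - 26442}{-79643 - 16791} = \frac{335610}{1564} - \frac{26400}{-96434} = 335610 \cdot \frac{1}{1564} - - \frac{13200}{48217} = \frac{167805}{782} + \frac{13200}{48217} = \frac{8101376085}{37705694}$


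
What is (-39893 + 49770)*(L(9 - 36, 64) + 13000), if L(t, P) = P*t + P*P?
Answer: 151789736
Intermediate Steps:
L(t, P) = P² + P*t (L(t, P) = P*t + P² = P² + P*t)
(-39893 + 49770)*(L(9 - 36, 64) + 13000) = (-39893 + 49770)*(64*(64 + (9 - 36)) + 13000) = 9877*(64*(64 - 27) + 13000) = 9877*(64*37 + 13000) = 9877*(2368 + 13000) = 9877*15368 = 151789736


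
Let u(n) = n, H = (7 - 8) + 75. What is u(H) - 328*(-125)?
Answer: 41074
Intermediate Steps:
H = 74 (H = -1 + 75 = 74)
u(H) - 328*(-125) = 74 - 328*(-125) = 74 + 41000 = 41074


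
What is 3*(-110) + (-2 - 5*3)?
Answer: -347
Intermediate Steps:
3*(-110) + (-2 - 5*3) = -330 + (-2 - 15) = -330 - 17 = -347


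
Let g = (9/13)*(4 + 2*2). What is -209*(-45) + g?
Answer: 122337/13 ≈ 9410.5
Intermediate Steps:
g = 72/13 (g = (9*(1/13))*(4 + 4) = (9/13)*8 = 72/13 ≈ 5.5385)
-209*(-45) + g = -209*(-45) + 72/13 = 9405 + 72/13 = 122337/13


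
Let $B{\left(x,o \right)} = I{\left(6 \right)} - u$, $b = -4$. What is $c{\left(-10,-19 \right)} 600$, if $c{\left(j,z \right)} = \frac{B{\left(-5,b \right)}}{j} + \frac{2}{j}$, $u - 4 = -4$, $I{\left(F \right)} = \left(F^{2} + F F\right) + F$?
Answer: $-4800$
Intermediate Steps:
$I{\left(F \right)} = F + 2 F^{2}$ ($I{\left(F \right)} = \left(F^{2} + F^{2}\right) + F = 2 F^{2} + F = F + 2 F^{2}$)
$u = 0$ ($u = 4 - 4 = 0$)
$B{\left(x,o \right)} = 78$ ($B{\left(x,o \right)} = 6 \left(1 + 2 \cdot 6\right) - 0 = 6 \left(1 + 12\right) + 0 = 6 \cdot 13 + 0 = 78 + 0 = 78$)
$c{\left(j,z \right)} = \frac{80}{j}$ ($c{\left(j,z \right)} = \frac{78}{j} + \frac{2}{j} = \frac{80}{j}$)
$c{\left(-10,-19 \right)} 600 = \frac{80}{-10} \cdot 600 = 80 \left(- \frac{1}{10}\right) 600 = \left(-8\right) 600 = -4800$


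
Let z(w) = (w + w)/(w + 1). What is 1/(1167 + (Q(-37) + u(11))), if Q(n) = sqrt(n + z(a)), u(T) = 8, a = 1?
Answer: 1175/1380661 - 6*I/1380661 ≈ 0.00085104 - 4.3457e-6*I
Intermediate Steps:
z(w) = 2*w/(1 + w) (z(w) = (2*w)/(1 + w) = 2*w/(1 + w))
Q(n) = sqrt(1 + n) (Q(n) = sqrt(n + 2*1/(1 + 1)) = sqrt(n + 2*1/2) = sqrt(n + 2*1*(1/2)) = sqrt(n + 1) = sqrt(1 + n))
1/(1167 + (Q(-37) + u(11))) = 1/(1167 + (sqrt(1 - 37) + 8)) = 1/(1167 + (sqrt(-36) + 8)) = 1/(1167 + (6*I + 8)) = 1/(1167 + (8 + 6*I)) = 1/(1175 + 6*I) = (1175 - 6*I)/1380661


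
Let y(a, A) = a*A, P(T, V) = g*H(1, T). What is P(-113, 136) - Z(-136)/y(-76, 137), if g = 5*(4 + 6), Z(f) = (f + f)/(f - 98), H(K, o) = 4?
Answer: 60910234/304551 ≈ 200.00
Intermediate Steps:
Z(f) = 2*f/(-98 + f) (Z(f) = (2*f)/(-98 + f) = 2*f/(-98 + f))
g = 50 (g = 5*10 = 50)
P(T, V) = 200 (P(T, V) = 50*4 = 200)
y(a, A) = A*a
P(-113, 136) - Z(-136)/y(-76, 137) = 200 - 2*(-136)/(-98 - 136)/(137*(-76)) = 200 - 2*(-136)/(-234)/(-10412) = 200 - 2*(-136)*(-1/234)*(-1)/10412 = 200 - 136*(-1)/(117*10412) = 200 - 1*(-34/304551) = 200 + 34/304551 = 60910234/304551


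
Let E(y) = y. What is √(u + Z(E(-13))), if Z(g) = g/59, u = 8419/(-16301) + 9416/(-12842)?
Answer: I*√56061395616675898154/6175454539 ≈ 1.2124*I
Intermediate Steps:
u = -130803507/104668721 (u = 8419*(-1/16301) + 9416*(-1/12842) = -8419/16301 - 4708/6421 = -130803507/104668721 ≈ -1.2497)
Z(g) = g/59 (Z(g) = g*(1/59) = g/59)
√(u + Z(E(-13))) = √(-130803507/104668721 + (1/59)*(-13)) = √(-130803507/104668721 - 13/59) = √(-9078100286/6175454539) = I*√56061395616675898154/6175454539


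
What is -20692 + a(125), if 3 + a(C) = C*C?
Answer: -5070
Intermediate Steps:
a(C) = -3 + C**2 (a(C) = -3 + C*C = -3 + C**2)
-20692 + a(125) = -20692 + (-3 + 125**2) = -20692 + (-3 + 15625) = -20692 + 15622 = -5070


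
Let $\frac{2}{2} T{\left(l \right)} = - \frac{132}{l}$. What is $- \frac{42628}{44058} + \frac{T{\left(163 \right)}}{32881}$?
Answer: $- \frac{114237486170}{118066694487} \approx -0.96757$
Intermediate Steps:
$T{\left(l \right)} = - \frac{132}{l}$
$- \frac{42628}{44058} + \frac{T{\left(163 \right)}}{32881} = - \frac{42628}{44058} + \frac{\left(-132\right) \frac{1}{163}}{32881} = \left(-42628\right) \frac{1}{44058} + \left(-132\right) \frac{1}{163} \cdot \frac{1}{32881} = - \frac{21314}{22029} - \frac{132}{5359603} = - \frac{114237486170}{118066694487}$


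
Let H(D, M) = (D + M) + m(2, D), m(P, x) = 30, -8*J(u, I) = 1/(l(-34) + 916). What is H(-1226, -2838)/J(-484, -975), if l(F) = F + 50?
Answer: 30077504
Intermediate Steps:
l(F) = 50 + F
J(u, I) = -1/7456 (J(u, I) = -1/(8*((50 - 34) + 916)) = -1/(8*(16 + 916)) = -1/8/932 = -1/8*1/932 = -1/7456)
H(D, M) = 30 + D + M (H(D, M) = (D + M) + 30 = 30 + D + M)
H(-1226, -2838)/J(-484, -975) = (30 - 1226 - 2838)/(-1/7456) = -4034*(-7456) = 30077504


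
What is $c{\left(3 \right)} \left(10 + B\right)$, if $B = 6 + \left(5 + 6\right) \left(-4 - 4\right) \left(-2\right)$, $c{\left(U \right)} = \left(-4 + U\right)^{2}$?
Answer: $192$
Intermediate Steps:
$B = 182$ ($B = 6 + 11 \left(-8\right) \left(-2\right) = 6 - -176 = 6 + 176 = 182$)
$c{\left(3 \right)} \left(10 + B\right) = \left(-4 + 3\right)^{2} \left(10 + 182\right) = \left(-1\right)^{2} \cdot 192 = 1 \cdot 192 = 192$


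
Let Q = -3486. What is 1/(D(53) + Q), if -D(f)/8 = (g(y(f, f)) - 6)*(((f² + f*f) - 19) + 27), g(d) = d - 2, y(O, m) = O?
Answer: -1/2028846 ≈ -4.9289e-7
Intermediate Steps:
g(d) = -2 + d
D(f) = -8*(-8 + f)*(8 + 2*f²) (D(f) = -8*((-2 + f) - 6)*(((f² + f*f) - 19) + 27) = -8*(-8 + f)*(((f² + f²) - 19) + 27) = -8*(-8 + f)*((2*f² - 19) + 27) = -8*(-8 + f)*((-19 + 2*f²) + 27) = -8*(-8 + f)*(8 + 2*f²))
1/(D(53) + Q) = 1/((512 - 64*53 - 16*53³ + 128*53²) - 3486) = 1/((512 - 3392 - 16*148877 + 128*2809) - 3486) = 1/((512 - 3392 - 2382032 + 359552) - 3486) = 1/(-2025360 - 3486) = 1/(-2028846) = -1/2028846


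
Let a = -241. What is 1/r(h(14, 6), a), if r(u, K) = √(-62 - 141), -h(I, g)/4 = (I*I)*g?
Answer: -I*√203/203 ≈ -0.070186*I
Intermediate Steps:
h(I, g) = -4*g*I² (h(I, g) = -4*I*I*g = -4*I²*g = -4*g*I²)
r(u, K) = I*√203 (r(u, K) = √(-203) = I*√203)
1/r(h(14, 6), a) = 1/(I*√203) = -I*√203/203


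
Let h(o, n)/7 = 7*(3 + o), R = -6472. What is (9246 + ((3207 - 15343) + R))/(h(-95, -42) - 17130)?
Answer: 151/349 ≈ 0.43266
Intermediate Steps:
h(o, n) = 147 + 49*o (h(o, n) = 7*(7*(3 + o)) = 7*(21 + 7*o) = 147 + 49*o)
(9246 + ((3207 - 15343) + R))/(h(-95, -42) - 17130) = (9246 + ((3207 - 15343) - 6472))/((147 + 49*(-95)) - 17130) = (9246 + (-12136 - 6472))/((147 - 4655) - 17130) = (9246 - 18608)/(-4508 - 17130) = -9362/(-21638) = -9362*(-1/21638) = 151/349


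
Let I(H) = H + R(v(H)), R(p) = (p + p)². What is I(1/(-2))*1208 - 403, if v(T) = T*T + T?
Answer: -705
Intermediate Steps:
v(T) = T + T² (v(T) = T² + T = T + T²)
R(p) = 4*p² (R(p) = (2*p)² = 4*p²)
I(H) = H + 4*H²*(1 + H)² (I(H) = H + 4*(H*(1 + H))² = H + 4*(H²*(1 + H)²) = H + 4*H²*(1 + H)²)
I(1/(-2))*1208 - 403 = ((1 + 4*(1 + 1/(-2))²/(-2))/(-2))*1208 - 403 = -(1 + 4*(-½)*(1 - ½)²)/2*1208 - 403 = -(1 + 4*(-½)*(½)²)/2*1208 - 403 = -(1 + 4*(-½)*(¼))/2*1208 - 403 = -(1 - ½)/2*1208 - 403 = -½*½*1208 - 403 = -¼*1208 - 403 = -302 - 403 = -705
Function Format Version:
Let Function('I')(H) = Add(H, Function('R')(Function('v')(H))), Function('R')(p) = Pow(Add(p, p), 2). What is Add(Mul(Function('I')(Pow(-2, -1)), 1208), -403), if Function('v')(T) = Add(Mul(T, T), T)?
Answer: -705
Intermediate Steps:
Function('v')(T) = Add(T, Pow(T, 2)) (Function('v')(T) = Add(Pow(T, 2), T) = Add(T, Pow(T, 2)))
Function('R')(p) = Mul(4, Pow(p, 2)) (Function('R')(p) = Pow(Mul(2, p), 2) = Mul(4, Pow(p, 2)))
Function('I')(H) = Add(H, Mul(4, Pow(H, 2), Pow(Add(1, H), 2))) (Function('I')(H) = Add(H, Mul(4, Pow(Mul(H, Add(1, H)), 2))) = Add(H, Mul(4, Mul(Pow(H, 2), Pow(Add(1, H), 2)))) = Add(H, Mul(4, Pow(H, 2), Pow(Add(1, H), 2))))
Add(Mul(Function('I')(Pow(-2, -1)), 1208), -403) = Add(Mul(Mul(Pow(-2, -1), Add(1, Mul(4, Pow(-2, -1), Pow(Add(1, Pow(-2, -1)), 2)))), 1208), -403) = Add(Mul(Mul(Rational(-1, 2), Add(1, Mul(4, Rational(-1, 2), Pow(Add(1, Rational(-1, 2)), 2)))), 1208), -403) = Add(Mul(Mul(Rational(-1, 2), Add(1, Mul(4, Rational(-1, 2), Pow(Rational(1, 2), 2)))), 1208), -403) = Add(Mul(Mul(Rational(-1, 2), Add(1, Mul(4, Rational(-1, 2), Rational(1, 4)))), 1208), -403) = Add(Mul(Mul(Rational(-1, 2), Add(1, Rational(-1, 2))), 1208), -403) = Add(Mul(Mul(Rational(-1, 2), Rational(1, 2)), 1208), -403) = Add(Mul(Rational(-1, 4), 1208), -403) = Add(-302, -403) = -705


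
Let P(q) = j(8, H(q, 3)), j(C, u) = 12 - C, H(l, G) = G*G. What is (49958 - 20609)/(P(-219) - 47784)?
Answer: -29349/47780 ≈ -0.61425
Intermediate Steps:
H(l, G) = G²
P(q) = 4 (P(q) = 12 - 1*8 = 12 - 8 = 4)
(49958 - 20609)/(P(-219) - 47784) = (49958 - 20609)/(4 - 47784) = 29349/(-47780) = 29349*(-1/47780) = -29349/47780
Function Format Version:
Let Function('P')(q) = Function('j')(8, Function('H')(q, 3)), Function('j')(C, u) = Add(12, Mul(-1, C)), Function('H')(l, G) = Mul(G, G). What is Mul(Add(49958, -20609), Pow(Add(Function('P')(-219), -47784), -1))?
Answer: Rational(-29349, 47780) ≈ -0.61425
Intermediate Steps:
Function('H')(l, G) = Pow(G, 2)
Function('P')(q) = 4 (Function('P')(q) = Add(12, Mul(-1, 8)) = Add(12, -8) = 4)
Mul(Add(49958, -20609), Pow(Add(Function('P')(-219), -47784), -1)) = Mul(Add(49958, -20609), Pow(Add(4, -47784), -1)) = Mul(29349, Pow(-47780, -1)) = Mul(29349, Rational(-1, 47780)) = Rational(-29349, 47780)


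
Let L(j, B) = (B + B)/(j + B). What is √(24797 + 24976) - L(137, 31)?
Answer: -31/84 + √49773 ≈ 222.73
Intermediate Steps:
L(j, B) = 2*B/(B + j) (L(j, B) = (2*B)/(B + j) = 2*B/(B + j))
√(24797 + 24976) - L(137, 31) = √(24797 + 24976) - 2*31/(31 + 137) = √49773 - 2*31/168 = √49773 - 1*31/84 = √49773 - 31/84 = -31/84 + √49773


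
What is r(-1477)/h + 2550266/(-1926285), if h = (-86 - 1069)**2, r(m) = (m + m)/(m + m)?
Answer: -226807778291/171314156475 ≈ -1.3239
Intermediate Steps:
r(m) = 1 (r(m) = (2*m)/((2*m)) = (2*m)*(1/(2*m)) = 1)
h = 1334025 (h = (-1155)**2 = 1334025)
r(-1477)/h + 2550266/(-1926285) = 1/1334025 + 2550266/(-1926285) = 1*(1/1334025) + 2550266*(-1/1926285) = 1/1334025 - 2550266/1926285 = -226807778291/171314156475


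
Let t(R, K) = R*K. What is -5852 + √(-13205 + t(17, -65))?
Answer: -5852 + 3*I*√1590 ≈ -5852.0 + 119.62*I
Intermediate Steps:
t(R, K) = K*R
-5852 + √(-13205 + t(17, -65)) = -5852 + √(-13205 - 65*17) = -5852 + √(-13205 - 1105) = -5852 + √(-14310) = -5852 + 3*I*√1590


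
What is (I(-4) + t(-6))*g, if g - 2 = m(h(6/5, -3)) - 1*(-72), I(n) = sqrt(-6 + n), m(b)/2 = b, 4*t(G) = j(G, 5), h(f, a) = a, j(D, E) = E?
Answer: 85 + 68*I*sqrt(10) ≈ 85.0 + 215.03*I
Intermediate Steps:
t(G) = 5/4 (t(G) = (1/4)*5 = 5/4)
m(b) = 2*b
g = 68 (g = 2 + (2*(-3) - 1*(-72)) = 2 + (-6 + 72) = 2 + 66 = 68)
(I(-4) + t(-6))*g = (sqrt(-6 - 4) + 5/4)*68 = (sqrt(-10) + 5/4)*68 = (I*sqrt(10) + 5/4)*68 = (5/4 + I*sqrt(10))*68 = 85 + 68*I*sqrt(10)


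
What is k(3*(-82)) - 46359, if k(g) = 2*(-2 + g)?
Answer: -46855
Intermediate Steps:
k(g) = -4 + 2*g
k(3*(-82)) - 46359 = (-4 + 2*(3*(-82))) - 46359 = (-4 + 2*(-246)) - 46359 = (-4 - 492) - 46359 = -496 - 46359 = -46855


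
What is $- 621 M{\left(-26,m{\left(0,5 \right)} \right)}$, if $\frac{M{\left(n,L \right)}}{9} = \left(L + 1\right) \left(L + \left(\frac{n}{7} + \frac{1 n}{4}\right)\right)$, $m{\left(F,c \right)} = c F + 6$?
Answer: $\frac{329751}{2} \approx 1.6488 \cdot 10^{5}$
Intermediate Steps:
$m{\left(F,c \right)} = 6 + F c$ ($m{\left(F,c \right)} = F c + 6 = 6 + F c$)
$M{\left(n,L \right)} = 9 \left(1 + L\right) \left(L + \frac{11 n}{28}\right)$ ($M{\left(n,L \right)} = 9 \left(L + 1\right) \left(L + \left(\frac{n}{7} + \frac{1 n}{4}\right)\right) = 9 \left(1 + L\right) \left(L + \left(n \frac{1}{7} + n \frac{1}{4}\right)\right) = 9 \left(1 + L\right) \left(L + \left(\frac{n}{7} + \frac{n}{4}\right)\right) = 9 \left(1 + L\right) \left(L + \frac{11 n}{28}\right)$)
$- 621 M{\left(-26,m{\left(0,5 \right)} \right)} = - 621 \left(9 \left(6 + 0 \cdot 5\right) + 9 \left(6 + 0 \cdot 5\right)^{2} + \frac{99}{28} \left(-26\right) + \frac{99}{28} \left(6 + 0 \cdot 5\right) \left(-26\right)\right) = - 621 \left(9 \left(6 + 0\right) + 9 \left(6 + 0\right)^{2} - \frac{1287}{14} + \frac{99}{28} \left(6 + 0\right) \left(-26\right)\right) = - 621 \left(9 \cdot 6 + 9 \cdot 6^{2} - \frac{1287}{14} + \frac{99}{28} \cdot 6 \left(-26\right)\right) = - 621 \left(54 + 9 \cdot 36 - \frac{1287}{14} - \frac{3861}{7}\right) = - 621 \left(54 + 324 - \frac{1287}{14} - \frac{3861}{7}\right) = \left(-621\right) \left(- \frac{531}{2}\right) = \frac{329751}{2}$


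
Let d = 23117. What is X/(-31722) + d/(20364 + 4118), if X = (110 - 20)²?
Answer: 89168879/129436334 ≈ 0.68890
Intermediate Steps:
X = 8100 (X = 90² = 8100)
X/(-31722) + d/(20364 + 4118) = 8100/(-31722) + 23117/(20364 + 4118) = 8100*(-1/31722) + 23117/24482 = -1350/5287 + 23117*(1/24482) = -1350/5287 + 23117/24482 = 89168879/129436334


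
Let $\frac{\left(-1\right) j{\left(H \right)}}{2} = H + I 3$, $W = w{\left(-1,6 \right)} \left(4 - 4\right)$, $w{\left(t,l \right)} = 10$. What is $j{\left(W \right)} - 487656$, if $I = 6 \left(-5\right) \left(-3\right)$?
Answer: $-488196$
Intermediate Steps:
$I = 90$ ($I = \left(-30\right) \left(-3\right) = 90$)
$W = 0$ ($W = 10 \left(4 - 4\right) = 10 \cdot 0 = 0$)
$j{\left(H \right)} = -540 - 2 H$ ($j{\left(H \right)} = - 2 \left(H + 90 \cdot 3\right) = - 2 \left(H + 270\right) = - 2 \left(270 + H\right) = -540 - 2 H$)
$j{\left(W \right)} - 487656 = \left(-540 - 0\right) - 487656 = \left(-540 + 0\right) - 487656 = -540 - 487656 = -488196$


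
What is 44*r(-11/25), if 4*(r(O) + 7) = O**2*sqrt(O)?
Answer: -308 + 1331*I*sqrt(11)/3125 ≈ -308.0 + 1.4126*I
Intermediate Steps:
r(O) = -7 + O**(5/2)/4 (r(O) = -7 + (O**2*sqrt(O))/4 = -7 + O**(5/2)/4)
44*r(-11/25) = 44*(-7 + (-11/25)**(5/2)/4) = 44*(-7 + (121*I*sqrt(11)/3125)/4) = 44*(-7 + 121*I*sqrt(11)/12500) = -308 + 1331*I*sqrt(11)/3125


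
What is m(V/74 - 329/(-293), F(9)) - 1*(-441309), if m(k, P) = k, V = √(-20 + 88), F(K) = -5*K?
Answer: 129303866/293 + √17/37 ≈ 4.4131e+5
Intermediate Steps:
V = 2*√17 (V = √68 = 2*√17 ≈ 8.2462)
m(V/74 - 329/(-293), F(9)) - 1*(-441309) = ((2*√17)/74 - 329/(-293)) - 1*(-441309) = ((2*√17)*(1/74) - 329*(-1/293)) + 441309 = (√17/37 + 329/293) + 441309 = (329/293 + √17/37) + 441309 = 129303866/293 + √17/37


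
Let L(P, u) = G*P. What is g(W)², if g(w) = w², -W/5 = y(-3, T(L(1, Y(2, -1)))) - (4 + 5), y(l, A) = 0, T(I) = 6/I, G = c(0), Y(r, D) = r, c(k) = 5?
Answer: 4100625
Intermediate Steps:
G = 5
L(P, u) = 5*P
W = 45 (W = -5*(0 - (4 + 5)) = -5*(0 - 1*9) = -5*(0 - 9) = -5*(-9) = 45)
g(W)² = (45²)² = 2025² = 4100625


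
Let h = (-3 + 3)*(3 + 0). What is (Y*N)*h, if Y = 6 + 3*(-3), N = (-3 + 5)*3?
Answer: 0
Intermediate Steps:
N = 6 (N = 2*3 = 6)
Y = -3 (Y = 6 - 9 = -3)
h = 0 (h = 0*3 = 0)
(Y*N)*h = -3*6*0 = -18*0 = 0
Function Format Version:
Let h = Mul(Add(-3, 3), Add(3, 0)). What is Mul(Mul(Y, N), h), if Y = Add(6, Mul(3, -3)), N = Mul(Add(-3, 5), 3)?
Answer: 0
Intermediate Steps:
N = 6 (N = Mul(2, 3) = 6)
Y = -3 (Y = Add(6, -9) = -3)
h = 0 (h = Mul(0, 3) = 0)
Mul(Mul(Y, N), h) = Mul(Mul(-3, 6), 0) = Mul(-18, 0) = 0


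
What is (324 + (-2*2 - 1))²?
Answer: 101761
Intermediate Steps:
(324 + (-2*2 - 1))² = (324 + (-4 - 1))² = (324 - 5)² = 319² = 101761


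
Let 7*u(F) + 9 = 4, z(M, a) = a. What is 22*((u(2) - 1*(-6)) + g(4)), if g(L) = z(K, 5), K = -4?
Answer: 1584/7 ≈ 226.29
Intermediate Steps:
u(F) = -5/7 (u(F) = -9/7 + (⅐)*4 = -9/7 + 4/7 = -5/7)
g(L) = 5
22*((u(2) - 1*(-6)) + g(4)) = 22*((-5/7 - 1*(-6)) + 5) = 22*((-5/7 + 6) + 5) = 22*(37/7 + 5) = 22*(72/7) = 1584/7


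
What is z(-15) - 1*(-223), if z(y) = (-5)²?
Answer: 248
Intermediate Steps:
z(y) = 25
z(-15) - 1*(-223) = 25 - 1*(-223) = 25 + 223 = 248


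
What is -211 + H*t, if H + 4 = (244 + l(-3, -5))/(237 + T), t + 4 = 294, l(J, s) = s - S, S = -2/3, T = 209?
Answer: -812944/669 ≈ -1215.2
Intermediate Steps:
S = -⅔ (S = -2*⅓ = -⅔ ≈ -0.66667)
l(J, s) = ⅔ + s (l(J, s) = s - 1*(-⅔) = s + ⅔ = ⅔ + s)
t = 290 (t = -4 + 294 = 290)
H = -4633/1338 (H = -4 + (244 + (⅔ - 5))/(237 + 209) = -4 + (244 - 13/3)/446 = -4 + (719/3)*(1/446) = -4 + 719/1338 = -4633/1338 ≈ -3.4626)
-211 + H*t = -211 - 4633/1338*290 = -211 - 671785/669 = -812944/669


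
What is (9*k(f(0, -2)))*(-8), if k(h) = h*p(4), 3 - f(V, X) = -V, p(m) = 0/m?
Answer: 0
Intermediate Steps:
p(m) = 0
f(V, X) = 3 + V (f(V, X) = 3 - (-1)*V = 3 + V)
k(h) = 0 (k(h) = h*0 = 0)
(9*k(f(0, -2)))*(-8) = (9*0)*(-8) = 0*(-8) = 0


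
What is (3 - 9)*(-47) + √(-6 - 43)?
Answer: 282 + 7*I ≈ 282.0 + 7.0*I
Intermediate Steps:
(3 - 9)*(-47) + √(-6 - 43) = -6*(-47) + √(-49) = 282 + 7*I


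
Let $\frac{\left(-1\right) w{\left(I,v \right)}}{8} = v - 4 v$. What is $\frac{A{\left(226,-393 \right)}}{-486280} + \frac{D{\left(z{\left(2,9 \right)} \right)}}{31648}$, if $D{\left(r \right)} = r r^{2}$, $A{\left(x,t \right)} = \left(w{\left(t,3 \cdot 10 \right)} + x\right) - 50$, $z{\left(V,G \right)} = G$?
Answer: $\frac{40767689}{1923723680} \approx 0.021192$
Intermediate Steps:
$w{\left(I,v \right)} = 24 v$ ($w{\left(I,v \right)} = - 8 \left(v - 4 v\right) = - 8 \left(- 3 v\right) = 24 v$)
$A{\left(x,t \right)} = 670 + x$ ($A{\left(x,t \right)} = \left(24 \cdot 3 \cdot 10 + x\right) - 50 = \left(24 \cdot 30 + x\right) - 50 = \left(720 + x\right) - 50 = 670 + x$)
$D{\left(r \right)} = r^{3}$
$\frac{A{\left(226,-393 \right)}}{-486280} + \frac{D{\left(z{\left(2,9 \right)} \right)}}{31648} = \frac{670 + 226}{-486280} + \frac{9^{3}}{31648} = 896 \left(- \frac{1}{486280}\right) + 729 \cdot \frac{1}{31648} = - \frac{112}{60785} + \frac{729}{31648} = \frac{40767689}{1923723680}$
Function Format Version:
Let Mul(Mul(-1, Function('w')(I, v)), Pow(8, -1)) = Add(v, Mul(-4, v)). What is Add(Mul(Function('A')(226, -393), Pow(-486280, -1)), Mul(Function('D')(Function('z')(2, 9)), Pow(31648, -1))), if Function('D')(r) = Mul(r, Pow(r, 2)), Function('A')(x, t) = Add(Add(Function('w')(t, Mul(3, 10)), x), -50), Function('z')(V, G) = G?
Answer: Rational(40767689, 1923723680) ≈ 0.021192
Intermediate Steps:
Function('w')(I, v) = Mul(24, v) (Function('w')(I, v) = Mul(-8, Add(v, Mul(-4, v))) = Mul(-8, Mul(-3, v)) = Mul(24, v))
Function('A')(x, t) = Add(670, x) (Function('A')(x, t) = Add(Add(Mul(24, Mul(3, 10)), x), -50) = Add(Add(Mul(24, 30), x), -50) = Add(Add(720, x), -50) = Add(670, x))
Function('D')(r) = Pow(r, 3)
Add(Mul(Function('A')(226, -393), Pow(-486280, -1)), Mul(Function('D')(Function('z')(2, 9)), Pow(31648, -1))) = Add(Mul(Add(670, 226), Pow(-486280, -1)), Mul(Pow(9, 3), Pow(31648, -1))) = Add(Mul(896, Rational(-1, 486280)), Mul(729, Rational(1, 31648))) = Add(Rational(-112, 60785), Rational(729, 31648)) = Rational(40767689, 1923723680)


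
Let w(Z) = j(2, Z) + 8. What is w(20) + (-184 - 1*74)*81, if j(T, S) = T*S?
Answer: -20850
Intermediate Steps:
j(T, S) = S*T
w(Z) = 8 + 2*Z (w(Z) = Z*2 + 8 = 2*Z + 8 = 8 + 2*Z)
w(20) + (-184 - 1*74)*81 = (8 + 2*20) + (-184 - 1*74)*81 = (8 + 40) + (-184 - 74)*81 = 48 - 258*81 = 48 - 20898 = -20850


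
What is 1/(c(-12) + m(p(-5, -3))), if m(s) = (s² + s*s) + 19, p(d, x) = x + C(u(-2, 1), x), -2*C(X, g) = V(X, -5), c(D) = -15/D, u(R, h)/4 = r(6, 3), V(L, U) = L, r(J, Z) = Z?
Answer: 4/729 ≈ 0.0054870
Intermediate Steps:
u(R, h) = 12 (u(R, h) = 4*3 = 12)
C(X, g) = -X/2
p(d, x) = -6 + x (p(d, x) = x - ½*12 = x - 6 = -6 + x)
m(s) = 19 + 2*s² (m(s) = (s² + s²) + 19 = 2*s² + 19 = 19 + 2*s²)
1/(c(-12) + m(p(-5, -3))) = 1/(-15/(-12) + (19 + 2*(-6 - 3)²)) = 1/(-15*(-1/12) + (19 + 2*(-9)²)) = 1/(5/4 + (19 + 2*81)) = 1/(5/4 + (19 + 162)) = 1/(5/4 + 181) = 1/(729/4) = 4/729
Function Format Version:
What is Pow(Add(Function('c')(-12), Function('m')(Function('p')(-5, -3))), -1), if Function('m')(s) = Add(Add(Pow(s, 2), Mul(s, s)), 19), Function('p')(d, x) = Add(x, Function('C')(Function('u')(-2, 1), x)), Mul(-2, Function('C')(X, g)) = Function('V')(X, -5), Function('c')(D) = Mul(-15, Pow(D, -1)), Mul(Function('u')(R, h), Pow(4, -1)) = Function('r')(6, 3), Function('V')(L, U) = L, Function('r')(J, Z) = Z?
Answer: Rational(4, 729) ≈ 0.0054870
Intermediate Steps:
Function('u')(R, h) = 12 (Function('u')(R, h) = Mul(4, 3) = 12)
Function('C')(X, g) = Mul(Rational(-1, 2), X)
Function('p')(d, x) = Add(-6, x) (Function('p')(d, x) = Add(x, Mul(Rational(-1, 2), 12)) = Add(x, -6) = Add(-6, x))
Function('m')(s) = Add(19, Mul(2, Pow(s, 2))) (Function('m')(s) = Add(Add(Pow(s, 2), Pow(s, 2)), 19) = Add(Mul(2, Pow(s, 2)), 19) = Add(19, Mul(2, Pow(s, 2))))
Pow(Add(Function('c')(-12), Function('m')(Function('p')(-5, -3))), -1) = Pow(Add(Mul(-15, Pow(-12, -1)), Add(19, Mul(2, Pow(Add(-6, -3), 2)))), -1) = Pow(Add(Mul(-15, Rational(-1, 12)), Add(19, Mul(2, Pow(-9, 2)))), -1) = Pow(Add(Rational(5, 4), Add(19, Mul(2, 81))), -1) = Pow(Add(Rational(5, 4), Add(19, 162)), -1) = Pow(Add(Rational(5, 4), 181), -1) = Pow(Rational(729, 4), -1) = Rational(4, 729)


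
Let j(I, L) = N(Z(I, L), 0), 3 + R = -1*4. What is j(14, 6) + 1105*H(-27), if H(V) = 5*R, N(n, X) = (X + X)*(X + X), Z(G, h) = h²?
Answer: -38675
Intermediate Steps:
N(n, X) = 4*X² (N(n, X) = (2*X)*(2*X) = 4*X²)
R = -7 (R = -3 - 1*4 = -3 - 4 = -7)
j(I, L) = 0 (j(I, L) = 4*0² = 4*0 = 0)
H(V) = -35 (H(V) = 5*(-7) = -35)
j(14, 6) + 1105*H(-27) = 0 + 1105*(-35) = 0 - 38675 = -38675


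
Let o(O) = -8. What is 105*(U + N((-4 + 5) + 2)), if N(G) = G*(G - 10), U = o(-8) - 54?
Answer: -8715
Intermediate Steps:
U = -62 (U = -8 - 54 = -62)
N(G) = G*(-10 + G)
105*(U + N((-4 + 5) + 2)) = 105*(-62 + ((-4 + 5) + 2)*(-10 + ((-4 + 5) + 2))) = 105*(-62 + (1 + 2)*(-10 + (1 + 2))) = 105*(-62 + 3*(-10 + 3)) = 105*(-62 + 3*(-7)) = 105*(-62 - 21) = 105*(-83) = -8715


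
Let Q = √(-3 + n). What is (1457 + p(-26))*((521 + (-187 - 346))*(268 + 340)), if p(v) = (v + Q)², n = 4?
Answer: -15190272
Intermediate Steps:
Q = 1 (Q = √(-3 + 4) = √1 = 1)
p(v) = (1 + v)² (p(v) = (v + 1)² = (1 + v)²)
(1457 + p(-26))*((521 + (-187 - 346))*(268 + 340)) = (1457 + (1 - 26)²)*((521 + (-187 - 346))*(268 + 340)) = (1457 + (-25)²)*((521 - 533)*608) = (1457 + 625)*(-12*608) = 2082*(-7296) = -15190272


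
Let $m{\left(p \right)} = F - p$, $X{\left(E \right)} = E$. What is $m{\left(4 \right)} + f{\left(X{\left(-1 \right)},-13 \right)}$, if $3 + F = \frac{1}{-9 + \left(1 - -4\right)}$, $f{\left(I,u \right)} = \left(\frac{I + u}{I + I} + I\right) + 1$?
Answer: $- \frac{1}{4} \approx -0.25$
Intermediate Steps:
$f{\left(I,u \right)} = 1 + I + \frac{I + u}{2 I}$ ($f{\left(I,u \right)} = \left(\frac{I + u}{2 I} + I\right) + 1 = \left(I + \frac{I + u}{2 I}\right) + 1 = 1 + I + \frac{I + u}{2 I}$)
$F = - \frac{13}{4}$ ($F = -3 + \frac{1}{-9 + \left(1 - -4\right)} = -3 + \frac{1}{-9 + \left(1 + 4\right)} = -3 + \frac{1}{-9 + 5} = -3 + \frac{1}{-4} = -3 - \frac{1}{4} = - \frac{13}{4} \approx -3.25$)
$m{\left(p \right)} = - \frac{13}{4} - p$
$m{\left(4 \right)} + f{\left(X{\left(-1 \right)},-13 \right)} = \left(- \frac{13}{4} - 4\right) + \left(\frac{3}{2} - 1 + \frac{1}{2} \left(-13\right) \frac{1}{-1}\right) = \left(- \frac{13}{4} - 4\right) + \left(\frac{3}{2} - 1 + \frac{1}{2} \left(-13\right) \left(-1\right)\right) = - \frac{29}{4} + \left(\frac{3}{2} - 1 + \frac{13}{2}\right) = - \frac{29}{4} + 7 = - \frac{1}{4}$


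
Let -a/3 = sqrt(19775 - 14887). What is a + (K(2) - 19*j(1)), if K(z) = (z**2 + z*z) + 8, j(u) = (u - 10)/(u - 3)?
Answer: -139/2 - 6*sqrt(1222) ≈ -279.24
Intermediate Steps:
j(u) = (-10 + u)/(-3 + u)
K(z) = 8 + 2*z**2 (K(z) = (z**2 + z**2) + 8 = 2*z**2 + 8 = 8 + 2*z**2)
a = -6*sqrt(1222) (a = -3*sqrt(19775 - 14887) = -6*sqrt(1222) ≈ -209.74)
a + (K(2) - 19*j(1)) = -6*sqrt(1222) + ((8 + 2*2**2) - 19*(-10 + 1)/(-3 + 1)) = -6*sqrt(1222) + ((8 + 2*4) - 19*(-9)/(-2)) = -6*sqrt(1222) + ((8 + 8) - (-19)*(-9)/2) = -6*sqrt(1222) + (16 - 19*9/2) = -6*sqrt(1222) + (16 - 171/2) = -6*sqrt(1222) - 139/2 = -139/2 - 6*sqrt(1222)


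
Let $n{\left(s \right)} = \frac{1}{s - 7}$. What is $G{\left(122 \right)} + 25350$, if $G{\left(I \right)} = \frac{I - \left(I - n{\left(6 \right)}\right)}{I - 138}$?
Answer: $\frac{405601}{16} \approx 25350.0$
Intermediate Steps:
$n{\left(s \right)} = \frac{1}{-7 + s}$
$G{\left(I \right)} = - \frac{1}{-138 + I}$ ($G{\left(I \right)} = \frac{I - \left(I - \frac{1}{-7 + 6}\right)}{I - 138} = \frac{I - \left(1 + I\right)}{-138 + I} = - \frac{1}{-138 + I}$)
$G{\left(122 \right)} + 25350 = - \frac{1}{-138 + 122} + 25350 = - \frac{1}{-16} + 25350 = \left(-1\right) \left(- \frac{1}{16}\right) + 25350 = \frac{1}{16} + 25350 = \frac{405601}{16}$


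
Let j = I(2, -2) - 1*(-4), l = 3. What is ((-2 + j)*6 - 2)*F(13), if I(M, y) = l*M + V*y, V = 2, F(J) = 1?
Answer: 22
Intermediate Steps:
I(M, y) = 2*y + 3*M (I(M, y) = 3*M + 2*y = 2*y + 3*M)
j = 6 (j = (2*(-2) + 3*2) - 1*(-4) = (-4 + 6) + 4 = 2 + 4 = 6)
((-2 + j)*6 - 2)*F(13) = ((-2 + 6)*6 - 2)*1 = (4*6 - 2)*1 = (24 - 2)*1 = 22*1 = 22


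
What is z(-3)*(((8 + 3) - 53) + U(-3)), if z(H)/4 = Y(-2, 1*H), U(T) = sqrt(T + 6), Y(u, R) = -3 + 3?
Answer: 0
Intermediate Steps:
Y(u, R) = 0
U(T) = sqrt(6 + T)
z(H) = 0 (z(H) = 4*0 = 0)
z(-3)*(((8 + 3) - 53) + U(-3)) = 0*(((8 + 3) - 53) + sqrt(6 - 3)) = 0*((11 - 53) + sqrt(3)) = 0*(-42 + sqrt(3)) = 0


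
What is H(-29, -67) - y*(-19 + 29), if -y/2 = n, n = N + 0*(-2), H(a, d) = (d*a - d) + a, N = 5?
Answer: 2081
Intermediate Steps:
H(a, d) = a - d + a*d (H(a, d) = (a*d - d) + a = (-d + a*d) + a = a - d + a*d)
n = 5 (n = 5 + 0*(-2) = 5 + 0 = 5)
y = -10 (y = -2*5 = -10)
H(-29, -67) - y*(-19 + 29) = (-29 - 1*(-67) - 29*(-67)) - (-10)*(-19 + 29) = (-29 + 67 + 1943) - (-10)*10 = 1981 - 1*(-100) = 1981 + 100 = 2081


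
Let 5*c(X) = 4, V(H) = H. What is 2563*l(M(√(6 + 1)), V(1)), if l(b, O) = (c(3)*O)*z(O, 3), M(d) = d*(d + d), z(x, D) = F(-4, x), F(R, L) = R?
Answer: -41008/5 ≈ -8201.6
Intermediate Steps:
z(x, D) = -4
M(d) = 2*d² (M(d) = d*(2*d) = 2*d²)
c(X) = ⅘ (c(X) = (⅕)*4 = ⅘)
l(b, O) = -16*O/5 (l(b, O) = (4*O/5)*(-4) = -16*O/5)
2563*l(M(√(6 + 1)), V(1)) = 2563*(-16/5*1) = 2563*(-16/5) = -41008/5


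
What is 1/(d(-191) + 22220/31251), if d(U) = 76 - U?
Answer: 2841/760567 ≈ 0.0037354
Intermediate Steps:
1/(d(-191) + 22220/31251) = 1/((76 - 1*(-191)) + 22220/31251) = 1/((76 + 191) + 22220*(1/31251)) = 1/(267 + 2020/2841) = 1/(760567/2841) = 2841/760567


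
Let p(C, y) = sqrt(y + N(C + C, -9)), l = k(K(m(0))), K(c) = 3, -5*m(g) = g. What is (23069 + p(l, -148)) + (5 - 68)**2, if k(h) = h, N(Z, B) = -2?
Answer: 27038 + 5*I*sqrt(6) ≈ 27038.0 + 12.247*I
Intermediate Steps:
m(g) = -g/5
l = 3
p(C, y) = sqrt(-2 + y) (p(C, y) = sqrt(y - 2) = sqrt(-2 + y))
(23069 + p(l, -148)) + (5 - 68)**2 = (23069 + sqrt(-2 - 148)) + (5 - 68)**2 = (23069 + sqrt(-150)) + (-63)**2 = (23069 + 5*I*sqrt(6)) + 3969 = 27038 + 5*I*sqrt(6)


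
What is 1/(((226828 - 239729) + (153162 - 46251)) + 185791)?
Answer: 1/279801 ≈ 3.5740e-6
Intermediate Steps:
1/(((226828 - 239729) + (153162 - 46251)) + 185791) = 1/((-12901 + 106911) + 185791) = 1/(94010 + 185791) = 1/279801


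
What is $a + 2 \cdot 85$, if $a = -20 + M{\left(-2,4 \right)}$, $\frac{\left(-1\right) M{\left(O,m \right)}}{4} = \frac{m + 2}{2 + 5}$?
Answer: $\frac{1026}{7} \approx 146.57$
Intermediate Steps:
$M{\left(O,m \right)} = - \frac{8}{7} - \frac{4 m}{7}$ ($M{\left(O,m \right)} = - 4 \frac{m + 2}{2 + 5} = - 4 \frac{2 + m}{7} = - 4 \left(2 + m\right) \frac{1}{7} = - 4 \left(\frac{2}{7} + \frac{m}{7}\right) = - \frac{8}{7} - \frac{4 m}{7}$)
$a = - \frac{164}{7}$ ($a = -20 - \frac{24}{7} = - \frac{164}{7} \approx -23.429$)
$a + 2 \cdot 85 = - \frac{164}{7} + 2 \cdot 85 = - \frac{164}{7} + 170 = \frac{1026}{7}$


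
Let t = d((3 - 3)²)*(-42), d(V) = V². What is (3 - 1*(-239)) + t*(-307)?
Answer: 242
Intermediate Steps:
t = 0 (t = ((3 - 3)²)²*(-42) = (0²)²*(-42) = 0²*(-42) = 0*(-42) = 0)
(3 - 1*(-239)) + t*(-307) = (3 - 1*(-239)) + 0*(-307) = (3 + 239) + 0 = 242 + 0 = 242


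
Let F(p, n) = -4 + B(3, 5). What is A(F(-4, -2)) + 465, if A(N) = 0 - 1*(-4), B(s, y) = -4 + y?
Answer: 469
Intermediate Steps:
F(p, n) = -3 (F(p, n) = -4 + (-4 + 5) = -4 + 1 = -3)
A(N) = 4 (A(N) = 0 + 4 = 4)
A(F(-4, -2)) + 465 = 4 + 465 = 469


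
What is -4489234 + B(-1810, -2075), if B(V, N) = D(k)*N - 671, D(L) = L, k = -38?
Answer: -4411055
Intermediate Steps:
B(V, N) = -671 - 38*N (B(V, N) = -38*N - 671 = -671 - 38*N)
-4489234 + B(-1810, -2075) = -4489234 + (-671 - 38*(-2075)) = -4489234 + (-671 + 78850) = -4489234 + 78179 = -4411055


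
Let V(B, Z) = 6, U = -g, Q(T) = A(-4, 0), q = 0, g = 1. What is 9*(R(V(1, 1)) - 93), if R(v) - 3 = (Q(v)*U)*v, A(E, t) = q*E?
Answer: -810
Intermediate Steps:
A(E, t) = 0 (A(E, t) = 0*E = 0)
Q(T) = 0
U = -1 (U = -1*1 = -1)
R(v) = 3 (R(v) = 3 + (0*(-1))*v = 3 + 0*v = 3 + 0 = 3)
9*(R(V(1, 1)) - 93) = 9*(3 - 93) = 9*(-90) = -810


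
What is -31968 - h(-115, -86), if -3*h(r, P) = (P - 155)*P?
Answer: -75178/3 ≈ -25059.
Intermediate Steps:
h(r, P) = -P*(-155 + P)/3 (h(r, P) = -(P - 155)*P/3 = -(-155 + P)*P/3 = -P*(-155 + P)/3)
-31968 - h(-115, -86) = -31968 - (-86)*(155 - 1*(-86))/3 = -31968 - (-86)*(155 + 86)/3 = -31968 - (-86)*241/3 = -31968 - 1*(-20726/3) = -31968 + 20726/3 = -75178/3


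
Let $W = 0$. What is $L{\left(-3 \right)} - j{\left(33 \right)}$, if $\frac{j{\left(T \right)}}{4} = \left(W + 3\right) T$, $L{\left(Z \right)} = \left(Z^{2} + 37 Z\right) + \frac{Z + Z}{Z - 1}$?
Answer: $- \frac{993}{2} \approx -496.5$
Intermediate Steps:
$L{\left(Z \right)} = Z^{2} + 37 Z + \frac{2 Z}{-1 + Z}$ ($L{\left(Z \right)} = \left(Z^{2} + 37 Z\right) + \frac{2 Z}{-1 + Z} = Z^{2} + 37 Z + \frac{2 Z}{-1 + Z}$)
$j{\left(T \right)} = 12 T$ ($j{\left(T \right)} = 4 \left(0 + 3\right) T = 4 \cdot 3 T = 12 T$)
$L{\left(-3 \right)} - j{\left(33 \right)} = - \frac{3 \left(-35 + \left(-3\right)^{2} + 36 \left(-3\right)\right)}{-1 - 3} - 12 \cdot 33 = - \frac{3 \left(-35 + 9 - 108\right)}{-4} - 396 = \left(-3\right) \left(- \frac{1}{4}\right) \left(-134\right) - 396 = - \frac{201}{2} - 396 = - \frac{993}{2}$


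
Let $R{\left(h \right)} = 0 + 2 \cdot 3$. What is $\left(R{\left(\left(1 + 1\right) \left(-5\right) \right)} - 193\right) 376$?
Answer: $-70312$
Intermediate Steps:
$R{\left(h \right)} = 6$ ($R{\left(h \right)} = 0 + 6 = 6$)
$\left(R{\left(\left(1 + 1\right) \left(-5\right) \right)} - 193\right) 376 = \left(6 - 193\right) 376 = \left(-187\right) 376 = -70312$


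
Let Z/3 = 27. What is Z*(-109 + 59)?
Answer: -4050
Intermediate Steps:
Z = 81 (Z = 3*27 = 81)
Z*(-109 + 59) = 81*(-109 + 59) = 81*(-50) = -4050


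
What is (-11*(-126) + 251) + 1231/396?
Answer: 649483/396 ≈ 1640.1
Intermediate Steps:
(-11*(-126) + 251) + 1231/396 = (1386 + 251) + 1231*(1/396) = 1637 + 1231/396 = 649483/396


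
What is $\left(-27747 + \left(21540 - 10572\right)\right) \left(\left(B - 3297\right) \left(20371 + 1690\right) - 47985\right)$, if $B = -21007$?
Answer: $8997210698091$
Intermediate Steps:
$\left(-27747 + \left(21540 - 10572\right)\right) \left(\left(B - 3297\right) \left(20371 + 1690\right) - 47985\right) = \left(-27747 + \left(21540 - 10572\right)\right) \left(\left(-21007 - 3297\right) \left(20371 + 1690\right) - 47985\right) = \left(-27747 + 10968\right) \left(\left(-24304\right) 22061 - 47985\right) = - 16779 \left(-536170544 - 47985\right) = \left(-16779\right) \left(-536218529\right) = 8997210698091$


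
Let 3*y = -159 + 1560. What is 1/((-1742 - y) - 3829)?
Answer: -1/6038 ≈ -0.00016562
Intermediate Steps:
y = 467 (y = (-159 + 1560)/3 = (1/3)*1401 = 467)
1/((-1742 - y) - 3829) = 1/((-1742 - 1*467) - 3829) = 1/((-1742 - 467) - 3829) = 1/(-2209 - 3829) = 1/(-6038) = -1/6038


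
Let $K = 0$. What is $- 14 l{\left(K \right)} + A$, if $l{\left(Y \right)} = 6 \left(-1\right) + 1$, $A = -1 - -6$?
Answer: $75$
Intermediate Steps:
$A = 5$ ($A = -1 + 6 = 5$)
$l{\left(Y \right)} = -5$ ($l{\left(Y \right)} = -6 + 1 = -5$)
$- 14 l{\left(K \right)} + A = \left(-14\right) \left(-5\right) + 5 = 70 + 5 = 75$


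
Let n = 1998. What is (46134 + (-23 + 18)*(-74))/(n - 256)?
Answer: 23252/871 ≈ 26.696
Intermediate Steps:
(46134 + (-23 + 18)*(-74))/(n - 256) = (46134 + (-23 + 18)*(-74))/(1998 - 256) = (46134 - 5*(-74))/1742 = (46134 + 370)*(1/1742) = 46504*(1/1742) = 23252/871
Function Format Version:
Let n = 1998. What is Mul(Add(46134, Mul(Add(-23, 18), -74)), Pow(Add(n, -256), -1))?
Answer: Rational(23252, 871) ≈ 26.696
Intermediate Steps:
Mul(Add(46134, Mul(Add(-23, 18), -74)), Pow(Add(n, -256), -1)) = Mul(Add(46134, Mul(Add(-23, 18), -74)), Pow(Add(1998, -256), -1)) = Mul(Add(46134, Mul(-5, -74)), Pow(1742, -1)) = Mul(Add(46134, 370), Rational(1, 1742)) = Mul(46504, Rational(1, 1742)) = Rational(23252, 871)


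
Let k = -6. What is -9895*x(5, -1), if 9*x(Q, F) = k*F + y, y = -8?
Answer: 19790/9 ≈ 2198.9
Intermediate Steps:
x(Q, F) = -8/9 - 2*F/3 (x(Q, F) = (-6*F - 8)/9 = (-8 - 6*F)/9 = -8/9 - 2*F/3)
-9895*x(5, -1) = -9895*(-8/9 - ⅔*(-1)) = -9895*(-8/9 + ⅔) = -9895*(-2/9) = 19790/9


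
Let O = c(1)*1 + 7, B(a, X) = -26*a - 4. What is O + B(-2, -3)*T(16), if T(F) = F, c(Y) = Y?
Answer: 776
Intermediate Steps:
B(a, X) = -4 - 26*a
O = 8 (O = 1*1 + 7 = 1 + 7 = 8)
O + B(-2, -3)*T(16) = 8 + (-4 - 26*(-2))*16 = 8 + (-4 + 52)*16 = 8 + 48*16 = 8 + 768 = 776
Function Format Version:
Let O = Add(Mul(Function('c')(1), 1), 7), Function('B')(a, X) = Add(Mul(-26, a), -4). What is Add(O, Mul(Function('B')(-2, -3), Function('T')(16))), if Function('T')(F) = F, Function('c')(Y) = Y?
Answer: 776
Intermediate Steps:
Function('B')(a, X) = Add(-4, Mul(-26, a))
O = 8 (O = Add(Mul(1, 1), 7) = Add(1, 7) = 8)
Add(O, Mul(Function('B')(-2, -3), Function('T')(16))) = Add(8, Mul(Add(-4, Mul(-26, -2)), 16)) = Add(8, Mul(Add(-4, 52), 16)) = Add(8, Mul(48, 16)) = Add(8, 768) = 776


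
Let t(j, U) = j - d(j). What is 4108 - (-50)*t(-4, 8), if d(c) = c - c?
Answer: 3908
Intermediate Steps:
d(c) = 0
t(j, U) = j (t(j, U) = j - 1*0 = j + 0 = j)
4108 - (-50)*t(-4, 8) = 4108 - (-50)*(-4) = 4108 - 1*200 = 4108 - 200 = 3908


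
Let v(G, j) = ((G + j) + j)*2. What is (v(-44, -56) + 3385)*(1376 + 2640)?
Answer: 12341168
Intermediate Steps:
v(G, j) = 2*G + 4*j (v(G, j) = (G + 2*j)*2 = 2*G + 4*j)
(v(-44, -56) + 3385)*(1376 + 2640) = ((2*(-44) + 4*(-56)) + 3385)*(1376 + 2640) = ((-88 - 224) + 3385)*4016 = (-312 + 3385)*4016 = 3073*4016 = 12341168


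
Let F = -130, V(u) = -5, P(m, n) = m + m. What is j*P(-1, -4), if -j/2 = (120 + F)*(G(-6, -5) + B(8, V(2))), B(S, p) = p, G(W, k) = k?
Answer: 400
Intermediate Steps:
P(m, n) = 2*m
j = -200 (j = -2*(120 - 130)*(-5 - 5) = -(-20)*(-10) = -2*100 = -200)
j*P(-1, -4) = -400*(-1) = -200*(-2) = 400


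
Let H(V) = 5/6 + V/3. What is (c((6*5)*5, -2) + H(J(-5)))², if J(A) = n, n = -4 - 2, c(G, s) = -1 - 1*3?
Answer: 961/36 ≈ 26.694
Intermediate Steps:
c(G, s) = -4 (c(G, s) = -1 - 3 = -4)
n = -6
J(A) = -6
H(V) = ⅚ + V/3 (H(V) = 5*(⅙) + V*(⅓) = ⅚ + V/3)
(c((6*5)*5, -2) + H(J(-5)))² = (-4 + (⅚ + (⅓)*(-6)))² = (-4 + (⅚ - 2))² = (-4 - 7/6)² = (-31/6)² = 961/36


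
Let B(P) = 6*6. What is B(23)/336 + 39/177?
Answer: 541/1652 ≈ 0.32748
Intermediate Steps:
B(P) = 36
B(23)/336 + 39/177 = 36/336 + 39/177 = 36*(1/336) + 39*(1/177) = 3/28 + 13/59 = 541/1652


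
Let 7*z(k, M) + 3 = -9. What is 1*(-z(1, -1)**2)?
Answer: -144/49 ≈ -2.9388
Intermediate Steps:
z(k, M) = -12/7 (z(k, M) = -3/7 + (1/7)*(-9) = -3/7 - 9/7 = -12/7)
1*(-z(1, -1)**2) = 1*(-(-12/7)**2) = 1*(-1*144/49) = 1*(-144/49) = -144/49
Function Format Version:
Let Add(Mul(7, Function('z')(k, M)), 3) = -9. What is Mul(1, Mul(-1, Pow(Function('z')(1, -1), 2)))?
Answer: Rational(-144, 49) ≈ -2.9388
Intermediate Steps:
Function('z')(k, M) = Rational(-12, 7) (Function('z')(k, M) = Add(Rational(-3, 7), Mul(Rational(1, 7), -9)) = Add(Rational(-3, 7), Rational(-9, 7)) = Rational(-12, 7))
Mul(1, Mul(-1, Pow(Function('z')(1, -1), 2))) = Mul(1, Mul(-1, Pow(Rational(-12, 7), 2))) = Mul(1, Mul(-1, Rational(144, 49))) = Mul(1, Rational(-144, 49)) = Rational(-144, 49)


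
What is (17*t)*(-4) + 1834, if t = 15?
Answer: 814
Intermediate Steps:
(17*t)*(-4) + 1834 = (17*15)*(-4) + 1834 = 255*(-4) + 1834 = -1020 + 1834 = 814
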